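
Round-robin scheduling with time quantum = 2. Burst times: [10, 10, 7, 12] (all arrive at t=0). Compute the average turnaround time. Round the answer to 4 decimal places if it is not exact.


Time quantum = 2
Execution trace:
  J1 runs 2 units, time = 2
  J2 runs 2 units, time = 4
  J3 runs 2 units, time = 6
  J4 runs 2 units, time = 8
  J1 runs 2 units, time = 10
  J2 runs 2 units, time = 12
  J3 runs 2 units, time = 14
  J4 runs 2 units, time = 16
  J1 runs 2 units, time = 18
  J2 runs 2 units, time = 20
  J3 runs 2 units, time = 22
  J4 runs 2 units, time = 24
  J1 runs 2 units, time = 26
  J2 runs 2 units, time = 28
  J3 runs 1 units, time = 29
  J4 runs 2 units, time = 31
  J1 runs 2 units, time = 33
  J2 runs 2 units, time = 35
  J4 runs 2 units, time = 37
  J4 runs 2 units, time = 39
Finish times: [33, 35, 29, 39]
Average turnaround = 136/4 = 34.0

34.0


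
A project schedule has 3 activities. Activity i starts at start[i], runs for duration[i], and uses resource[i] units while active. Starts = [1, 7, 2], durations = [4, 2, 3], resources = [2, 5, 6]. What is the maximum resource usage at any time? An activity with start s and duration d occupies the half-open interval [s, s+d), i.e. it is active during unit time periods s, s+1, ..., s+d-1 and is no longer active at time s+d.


Each activity i is active on [start_i, start_i + duration_i).
Compute total resource usage per time slot:
  t=0: active resources = [], total = 0
  t=1: active resources = [2], total = 2
  t=2: active resources = [2, 6], total = 8
  t=3: active resources = [2, 6], total = 8
  t=4: active resources = [2, 6], total = 8
  t=5: active resources = [], total = 0
  t=6: active resources = [], total = 0
  t=7: active resources = [5], total = 5
  t=8: active resources = [5], total = 5
Peak resource demand = 8

8


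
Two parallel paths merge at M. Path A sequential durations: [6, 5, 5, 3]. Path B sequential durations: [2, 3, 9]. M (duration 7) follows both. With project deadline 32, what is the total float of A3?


Forward pass: ES(A3) = sum of predecessors on chain A = 11
EF = ES + duration = 11 + 5 = 16
Backward pass: LF(M) = deadline = 32; LS(M) = 32 - 7 = 25
LF(A3) = LS(M) - sum(successors on chain A) = 25 - 3 = 22
LS = LF - duration = 22 - 5 = 17
Total float = LS - ES = 17 - 11 = 6

6


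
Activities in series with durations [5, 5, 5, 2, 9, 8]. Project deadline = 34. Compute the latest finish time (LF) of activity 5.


LF(activity 5) = deadline - sum of successor durations
Successors: activities 6 through 6 with durations [8]
Sum of successor durations = 8
LF = 34 - 8 = 26

26


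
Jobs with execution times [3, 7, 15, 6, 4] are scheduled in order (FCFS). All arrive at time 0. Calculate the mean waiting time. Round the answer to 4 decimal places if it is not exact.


FCFS order (as given): [3, 7, 15, 6, 4]
Waiting times:
  Job 1: wait = 0
  Job 2: wait = 3
  Job 3: wait = 10
  Job 4: wait = 25
  Job 5: wait = 31
Sum of waiting times = 69
Average waiting time = 69/5 = 13.8

13.8


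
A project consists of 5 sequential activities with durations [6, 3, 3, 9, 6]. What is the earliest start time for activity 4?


Activity 4 starts after activities 1 through 3 complete.
Predecessor durations: [6, 3, 3]
ES = 6 + 3 + 3 = 12

12


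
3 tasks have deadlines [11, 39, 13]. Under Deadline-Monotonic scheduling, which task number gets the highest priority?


Sort tasks by relative deadline (ascending):
  Task 1: deadline = 11
  Task 3: deadline = 13
  Task 2: deadline = 39
Priority order (highest first): [1, 3, 2]
Highest priority task = 1

1


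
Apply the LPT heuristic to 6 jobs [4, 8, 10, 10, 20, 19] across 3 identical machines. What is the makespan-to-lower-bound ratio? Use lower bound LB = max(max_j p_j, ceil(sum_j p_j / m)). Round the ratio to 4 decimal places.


LPT order: [20, 19, 10, 10, 8, 4]
Machine loads after assignment: [24, 27, 20]
LPT makespan = 27
Lower bound = max(max_job, ceil(total/3)) = max(20, 24) = 24
Ratio = 27 / 24 = 1.125

1.125


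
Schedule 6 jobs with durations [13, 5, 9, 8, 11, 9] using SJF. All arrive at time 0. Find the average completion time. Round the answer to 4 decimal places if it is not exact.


SJF order (ascending): [5, 8, 9, 9, 11, 13]
Completion times:
  Job 1: burst=5, C=5
  Job 2: burst=8, C=13
  Job 3: burst=9, C=22
  Job 4: burst=9, C=31
  Job 5: burst=11, C=42
  Job 6: burst=13, C=55
Average completion = 168/6 = 28.0

28.0


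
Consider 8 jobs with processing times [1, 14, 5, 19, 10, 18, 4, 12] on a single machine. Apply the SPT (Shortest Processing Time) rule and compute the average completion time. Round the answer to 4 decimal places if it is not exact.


Sort jobs by processing time (SPT order): [1, 4, 5, 10, 12, 14, 18, 19]
Compute completion times sequentially:
  Job 1: processing = 1, completes at 1
  Job 2: processing = 4, completes at 5
  Job 3: processing = 5, completes at 10
  Job 4: processing = 10, completes at 20
  Job 5: processing = 12, completes at 32
  Job 6: processing = 14, completes at 46
  Job 7: processing = 18, completes at 64
  Job 8: processing = 19, completes at 83
Sum of completion times = 261
Average completion time = 261/8 = 32.625

32.625


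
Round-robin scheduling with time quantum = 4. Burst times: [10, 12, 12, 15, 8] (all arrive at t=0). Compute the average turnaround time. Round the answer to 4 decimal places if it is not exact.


Time quantum = 4
Execution trace:
  J1 runs 4 units, time = 4
  J2 runs 4 units, time = 8
  J3 runs 4 units, time = 12
  J4 runs 4 units, time = 16
  J5 runs 4 units, time = 20
  J1 runs 4 units, time = 24
  J2 runs 4 units, time = 28
  J3 runs 4 units, time = 32
  J4 runs 4 units, time = 36
  J5 runs 4 units, time = 40
  J1 runs 2 units, time = 42
  J2 runs 4 units, time = 46
  J3 runs 4 units, time = 50
  J4 runs 4 units, time = 54
  J4 runs 3 units, time = 57
Finish times: [42, 46, 50, 57, 40]
Average turnaround = 235/5 = 47.0

47.0


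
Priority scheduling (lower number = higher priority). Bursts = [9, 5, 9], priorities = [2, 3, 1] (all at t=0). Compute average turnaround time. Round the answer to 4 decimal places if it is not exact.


Sort by priority (ascending = highest first):
Order: [(1, 9), (2, 9), (3, 5)]
Completion times:
  Priority 1, burst=9, C=9
  Priority 2, burst=9, C=18
  Priority 3, burst=5, C=23
Average turnaround = 50/3 = 16.6667

16.6667


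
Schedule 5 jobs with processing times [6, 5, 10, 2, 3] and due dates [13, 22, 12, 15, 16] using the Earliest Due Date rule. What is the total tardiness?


Sort by due date (EDD order): [(10, 12), (6, 13), (2, 15), (3, 16), (5, 22)]
Compute completion times and tardiness:
  Job 1: p=10, d=12, C=10, tardiness=max(0,10-12)=0
  Job 2: p=6, d=13, C=16, tardiness=max(0,16-13)=3
  Job 3: p=2, d=15, C=18, tardiness=max(0,18-15)=3
  Job 4: p=3, d=16, C=21, tardiness=max(0,21-16)=5
  Job 5: p=5, d=22, C=26, tardiness=max(0,26-22)=4
Total tardiness = 15

15


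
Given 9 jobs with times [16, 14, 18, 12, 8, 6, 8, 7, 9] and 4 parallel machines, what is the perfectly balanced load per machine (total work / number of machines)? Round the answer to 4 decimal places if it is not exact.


Total processing time = 16 + 14 + 18 + 12 + 8 + 6 + 8 + 7 + 9 = 98
Number of machines = 4
Ideal balanced load = 98 / 4 = 24.5

24.5


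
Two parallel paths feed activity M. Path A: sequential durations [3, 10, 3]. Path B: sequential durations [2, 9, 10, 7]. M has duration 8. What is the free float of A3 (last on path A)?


ES(A3) = sum of predecessors on chain A = 13
EF(A3) = ES + duration = 13 + 3 = 16
Successor of A3 is M. ES(M) = max(sum(A), sum(B)) = max(16, 28) = 28
Free float = ES(successor) - EF(current) = 28 - 16 = 12

12


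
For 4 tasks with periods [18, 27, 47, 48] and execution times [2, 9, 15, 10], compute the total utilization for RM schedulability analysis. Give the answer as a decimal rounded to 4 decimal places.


Compute individual utilizations (exact fractions):
  Task 1: C/T = 2/18 = 1/9 (approx. 0.1111)
  Task 2: C/T = 9/27 = 1/3 (approx. 0.3333)
  Task 3: C/T = 15/47 (approx. 0.3191)
  Task 4: C/T = 10/48 = 5/24 (approx. 0.2083)
Total utilization U = 1/9 + 1/3 + 15/47 + 5/24 = 3289/3384
Rounded to 4 decimal places: U = 0.9719
RM (Liu & Layland) bound for 4 tasks = 0.756828; compare with U = 3289/3384 (approx. 0.971927)
bound < U <= 1, so the RM sufficient condition is not met (inconclusive; an exact test such as response-time analysis is needed).

0.9719


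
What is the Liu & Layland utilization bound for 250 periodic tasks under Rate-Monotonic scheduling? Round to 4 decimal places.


Compute 2^(1/250) = 1.0027764359
Subtract 1: 1.0027764359 - 1 = 0.0027764359
Multiply by n: 250 * 0.0027764359 = 0.6941089750
Round to 4 dp: 0.6941

0.6941


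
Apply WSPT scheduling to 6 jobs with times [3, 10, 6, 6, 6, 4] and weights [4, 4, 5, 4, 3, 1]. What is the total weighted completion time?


Compute p/w ratios and sort ascending (WSPT): [(3, 4), (6, 5), (6, 4), (6, 3), (10, 4), (4, 1)]
Compute weighted completion times:
  Job (p=3,w=4): C=3, w*C=4*3=12
  Job (p=6,w=5): C=9, w*C=5*9=45
  Job (p=6,w=4): C=15, w*C=4*15=60
  Job (p=6,w=3): C=21, w*C=3*21=63
  Job (p=10,w=4): C=31, w*C=4*31=124
  Job (p=4,w=1): C=35, w*C=1*35=35
Total weighted completion time = 339

339


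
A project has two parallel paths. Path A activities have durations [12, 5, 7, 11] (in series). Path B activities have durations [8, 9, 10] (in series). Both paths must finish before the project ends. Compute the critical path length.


Path A total = 12 + 5 + 7 + 11 = 35
Path B total = 8 + 9 + 10 = 27
Critical path = longest path = max(35, 27) = 35

35


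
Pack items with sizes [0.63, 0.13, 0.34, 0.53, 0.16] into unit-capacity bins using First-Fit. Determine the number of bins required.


Place items sequentially using First-Fit:
  Item 0.63 -> new Bin 1
  Item 0.13 -> Bin 1 (now 0.76)
  Item 0.34 -> new Bin 2
  Item 0.53 -> Bin 2 (now 0.87)
  Item 0.16 -> Bin 1 (now 0.92)
Total bins used = 2

2


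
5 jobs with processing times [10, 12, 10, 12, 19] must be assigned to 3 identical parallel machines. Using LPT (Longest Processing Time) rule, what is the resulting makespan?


Sort jobs in decreasing order (LPT): [19, 12, 12, 10, 10]
Assign each job to the least loaded machine:
  Machine 1: jobs [19], load = 19
  Machine 2: jobs [12, 10], load = 22
  Machine 3: jobs [12, 10], load = 22
Makespan = max load = 22

22


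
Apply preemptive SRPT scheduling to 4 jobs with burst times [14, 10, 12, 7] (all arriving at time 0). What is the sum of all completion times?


Since all jobs arrive at t=0, SRPT equals SPT ordering.
SPT order: [7, 10, 12, 14]
Completion times:
  Job 1: p=7, C=7
  Job 2: p=10, C=17
  Job 3: p=12, C=29
  Job 4: p=14, C=43
Total completion time = 7 + 17 + 29 + 43 = 96

96


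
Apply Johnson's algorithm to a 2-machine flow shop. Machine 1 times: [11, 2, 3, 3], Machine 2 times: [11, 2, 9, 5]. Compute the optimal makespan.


Apply Johnson's rule:
  Group 1 (a <= b): [(2, 2, 2), (3, 3, 9), (4, 3, 5), (1, 11, 11)]
  Group 2 (a > b): []
Optimal job order: [2, 3, 4, 1]
Schedule:
  Job 2: M1 done at 2, M2 done at 4
  Job 3: M1 done at 5, M2 done at 14
  Job 4: M1 done at 8, M2 done at 19
  Job 1: M1 done at 19, M2 done at 30
Makespan = 30

30


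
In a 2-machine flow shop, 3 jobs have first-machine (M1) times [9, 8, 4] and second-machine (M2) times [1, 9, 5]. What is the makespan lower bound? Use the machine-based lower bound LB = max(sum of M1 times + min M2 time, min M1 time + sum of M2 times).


LB1 = sum(M1 times) + min(M2 times) = 21 + 1 = 22
LB2 = min(M1 times) + sum(M2 times) = 4 + 15 = 19
Lower bound = max(LB1, LB2) = max(22, 19) = 22

22


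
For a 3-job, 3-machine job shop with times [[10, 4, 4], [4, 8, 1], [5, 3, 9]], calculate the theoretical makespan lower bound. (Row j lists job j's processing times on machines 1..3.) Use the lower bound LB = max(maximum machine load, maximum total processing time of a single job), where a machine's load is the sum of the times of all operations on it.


Machine loads:
  Machine 1: 10 + 4 + 5 = 19
  Machine 2: 4 + 8 + 3 = 15
  Machine 3: 4 + 1 + 9 = 14
Max machine load = 19
Job totals:
  Job 1: 18
  Job 2: 13
  Job 3: 17
Max job total = 18
Lower bound = max(19, 18) = 19

19


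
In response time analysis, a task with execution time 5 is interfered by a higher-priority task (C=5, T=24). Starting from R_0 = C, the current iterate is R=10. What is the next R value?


R_next = C + ceil(R_prev / T_hp) * C_hp
ceil(10 / 24) = ceil(0.4167) = 1
Interference = 1 * 5 = 5
R_next = 5 + 5 = 10
R_next = R_prev, so the iteration has converged (response time = 10).

10


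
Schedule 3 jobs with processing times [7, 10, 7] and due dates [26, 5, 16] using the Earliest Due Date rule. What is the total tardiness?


Sort by due date (EDD order): [(10, 5), (7, 16), (7, 26)]
Compute completion times and tardiness:
  Job 1: p=10, d=5, C=10, tardiness=max(0,10-5)=5
  Job 2: p=7, d=16, C=17, tardiness=max(0,17-16)=1
  Job 3: p=7, d=26, C=24, tardiness=max(0,24-26)=0
Total tardiness = 6

6


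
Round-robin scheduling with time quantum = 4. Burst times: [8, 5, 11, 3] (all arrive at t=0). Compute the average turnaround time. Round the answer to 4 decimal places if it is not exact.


Time quantum = 4
Execution trace:
  J1 runs 4 units, time = 4
  J2 runs 4 units, time = 8
  J3 runs 4 units, time = 12
  J4 runs 3 units, time = 15
  J1 runs 4 units, time = 19
  J2 runs 1 units, time = 20
  J3 runs 4 units, time = 24
  J3 runs 3 units, time = 27
Finish times: [19, 20, 27, 15]
Average turnaround = 81/4 = 20.25

20.25


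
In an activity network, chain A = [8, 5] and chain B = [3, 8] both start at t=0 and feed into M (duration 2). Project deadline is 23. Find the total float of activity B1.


Forward pass: ES(B1) = sum of predecessors on chain B = 0
EF = ES + duration = 0 + 3 = 3
Backward pass: LF(M) = deadline = 23; LS(M) = 23 - 2 = 21
LF(B1) = LS(M) - sum(successors on chain B) = 21 - 8 = 13
LS = LF - duration = 13 - 3 = 10
Total float = LS - ES = 10 - 0 = 10

10


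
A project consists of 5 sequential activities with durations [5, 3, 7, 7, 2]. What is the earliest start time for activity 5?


Activity 5 starts after activities 1 through 4 complete.
Predecessor durations: [5, 3, 7, 7]
ES = 5 + 3 + 7 + 7 = 22

22


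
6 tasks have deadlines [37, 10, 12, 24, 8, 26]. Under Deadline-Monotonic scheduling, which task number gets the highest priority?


Sort tasks by relative deadline (ascending):
  Task 5: deadline = 8
  Task 2: deadline = 10
  Task 3: deadline = 12
  Task 4: deadline = 24
  Task 6: deadline = 26
  Task 1: deadline = 37
Priority order (highest first): [5, 2, 3, 4, 6, 1]
Highest priority task = 5

5


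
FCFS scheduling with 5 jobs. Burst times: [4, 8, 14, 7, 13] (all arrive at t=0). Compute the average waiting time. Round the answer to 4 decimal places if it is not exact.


FCFS order (as given): [4, 8, 14, 7, 13]
Waiting times:
  Job 1: wait = 0
  Job 2: wait = 4
  Job 3: wait = 12
  Job 4: wait = 26
  Job 5: wait = 33
Sum of waiting times = 75
Average waiting time = 75/5 = 15.0

15.0


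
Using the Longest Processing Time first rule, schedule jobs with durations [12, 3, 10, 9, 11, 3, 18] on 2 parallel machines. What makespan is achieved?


Sort jobs in decreasing order (LPT): [18, 12, 11, 10, 9, 3, 3]
Assign each job to the least loaded machine:
  Machine 1: jobs [18, 10, 3, 3], load = 34
  Machine 2: jobs [12, 11, 9], load = 32
Makespan = max load = 34

34


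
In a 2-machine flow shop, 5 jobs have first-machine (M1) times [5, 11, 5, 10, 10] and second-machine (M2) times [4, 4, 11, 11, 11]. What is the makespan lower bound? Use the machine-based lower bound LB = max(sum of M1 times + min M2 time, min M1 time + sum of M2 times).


LB1 = sum(M1 times) + min(M2 times) = 41 + 4 = 45
LB2 = min(M1 times) + sum(M2 times) = 5 + 41 = 46
Lower bound = max(LB1, LB2) = max(45, 46) = 46

46


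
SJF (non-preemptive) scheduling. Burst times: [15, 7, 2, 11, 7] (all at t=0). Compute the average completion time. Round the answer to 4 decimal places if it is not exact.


SJF order (ascending): [2, 7, 7, 11, 15]
Completion times:
  Job 1: burst=2, C=2
  Job 2: burst=7, C=9
  Job 3: burst=7, C=16
  Job 4: burst=11, C=27
  Job 5: burst=15, C=42
Average completion = 96/5 = 19.2

19.2


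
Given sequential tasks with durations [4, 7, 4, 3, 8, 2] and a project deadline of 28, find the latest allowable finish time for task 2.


LF(activity 2) = deadline - sum of successor durations
Successors: activities 3 through 6 with durations [4, 3, 8, 2]
Sum of successor durations = 17
LF = 28 - 17 = 11

11


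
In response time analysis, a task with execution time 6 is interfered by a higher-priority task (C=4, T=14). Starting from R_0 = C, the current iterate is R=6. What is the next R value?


R_next = C + ceil(R_prev / T_hp) * C_hp
ceil(6 / 14) = ceil(0.4286) = 1
Interference = 1 * 4 = 4
R_next = 6 + 4 = 10

10


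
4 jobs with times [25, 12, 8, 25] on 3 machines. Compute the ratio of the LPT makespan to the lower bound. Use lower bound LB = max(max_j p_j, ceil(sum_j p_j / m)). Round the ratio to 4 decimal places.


LPT order: [25, 25, 12, 8]
Machine loads after assignment: [25, 25, 20]
LPT makespan = 25
Lower bound = max(max_job, ceil(total/3)) = max(25, 24) = 25
Ratio = 25 / 25 = 1.0

1.0


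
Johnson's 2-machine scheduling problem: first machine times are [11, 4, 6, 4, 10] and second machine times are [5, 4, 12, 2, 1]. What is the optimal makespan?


Apply Johnson's rule:
  Group 1 (a <= b): [(2, 4, 4), (3, 6, 12)]
  Group 2 (a > b): [(1, 11, 5), (4, 4, 2), (5, 10, 1)]
Optimal job order: [2, 3, 1, 4, 5]
Schedule:
  Job 2: M1 done at 4, M2 done at 8
  Job 3: M1 done at 10, M2 done at 22
  Job 1: M1 done at 21, M2 done at 27
  Job 4: M1 done at 25, M2 done at 29
  Job 5: M1 done at 35, M2 done at 36
Makespan = 36

36


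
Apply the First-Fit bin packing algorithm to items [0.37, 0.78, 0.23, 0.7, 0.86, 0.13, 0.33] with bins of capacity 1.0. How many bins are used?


Place items sequentially using First-Fit:
  Item 0.37 -> new Bin 1
  Item 0.78 -> new Bin 2
  Item 0.23 -> Bin 1 (now 0.6)
  Item 0.7 -> new Bin 3
  Item 0.86 -> new Bin 4
  Item 0.13 -> Bin 1 (now 0.73)
  Item 0.33 -> new Bin 5
Total bins used = 5

5


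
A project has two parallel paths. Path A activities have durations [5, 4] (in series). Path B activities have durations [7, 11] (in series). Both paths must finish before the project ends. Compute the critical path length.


Path A total = 5 + 4 = 9
Path B total = 7 + 11 = 18
Critical path = longest path = max(9, 18) = 18

18


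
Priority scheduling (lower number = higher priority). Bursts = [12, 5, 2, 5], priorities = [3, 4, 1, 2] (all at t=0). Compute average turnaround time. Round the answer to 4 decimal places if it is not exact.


Sort by priority (ascending = highest first):
Order: [(1, 2), (2, 5), (3, 12), (4, 5)]
Completion times:
  Priority 1, burst=2, C=2
  Priority 2, burst=5, C=7
  Priority 3, burst=12, C=19
  Priority 4, burst=5, C=24
Average turnaround = 52/4 = 13.0

13.0


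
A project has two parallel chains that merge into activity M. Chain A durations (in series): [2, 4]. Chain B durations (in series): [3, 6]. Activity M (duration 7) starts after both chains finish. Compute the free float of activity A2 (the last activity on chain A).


ES(A2) = sum of predecessors on chain A = 2
EF(A2) = ES + duration = 2 + 4 = 6
Successor of A2 is M. ES(M) = max(sum(A), sum(B)) = max(6, 9) = 9
Free float = ES(successor) - EF(current) = 9 - 6 = 3

3


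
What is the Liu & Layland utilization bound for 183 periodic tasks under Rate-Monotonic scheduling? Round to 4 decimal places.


Compute 2^(1/183) = 1.0037948719
Subtract 1: 1.0037948719 - 1 = 0.0037948719
Multiply by n: 183 * 0.0037948719 = 0.6944615577
Round to 4 dp: 0.6945

0.6945


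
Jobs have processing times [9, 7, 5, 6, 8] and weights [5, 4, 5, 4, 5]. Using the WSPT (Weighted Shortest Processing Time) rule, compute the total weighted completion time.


Compute p/w ratios and sort ascending (WSPT): [(5, 5), (6, 4), (8, 5), (7, 4), (9, 5)]
Compute weighted completion times:
  Job (p=5,w=5): C=5, w*C=5*5=25
  Job (p=6,w=4): C=11, w*C=4*11=44
  Job (p=8,w=5): C=19, w*C=5*19=95
  Job (p=7,w=4): C=26, w*C=4*26=104
  Job (p=9,w=5): C=35, w*C=5*35=175
Total weighted completion time = 443

443


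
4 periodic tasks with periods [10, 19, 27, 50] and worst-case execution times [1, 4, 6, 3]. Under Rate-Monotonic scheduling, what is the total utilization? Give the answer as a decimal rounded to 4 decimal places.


Compute individual utilizations (exact fractions):
  Task 1: C/T = 1/10 (approx. 0.1)
  Task 2: C/T = 4/19 (approx. 0.2105)
  Task 3: C/T = 6/27 = 2/9 (approx. 0.2222)
  Task 4: C/T = 3/50 (approx. 0.06)
Total utilization U = 1/10 + 4/19 + 2/9 + 3/50 = 2534/4275
Rounded to 4 decimal places: U = 0.5927
RM (Liu & Layland) bound for 4 tasks = 0.756828; compare with U = 2534/4275 (approx. 0.592749)
U <= bound, so schedulable by RM sufficient condition.

0.5927


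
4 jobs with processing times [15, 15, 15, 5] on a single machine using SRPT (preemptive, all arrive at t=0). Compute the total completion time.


Since all jobs arrive at t=0, SRPT equals SPT ordering.
SPT order: [5, 15, 15, 15]
Completion times:
  Job 1: p=5, C=5
  Job 2: p=15, C=20
  Job 3: p=15, C=35
  Job 4: p=15, C=50
Total completion time = 5 + 20 + 35 + 50 = 110

110


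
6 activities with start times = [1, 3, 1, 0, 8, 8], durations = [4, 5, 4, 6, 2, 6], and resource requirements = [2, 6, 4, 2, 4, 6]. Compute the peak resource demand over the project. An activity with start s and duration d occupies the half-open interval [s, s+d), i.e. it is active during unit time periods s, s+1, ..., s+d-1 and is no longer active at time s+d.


Each activity i is active on [start_i, start_i + duration_i).
Compute total resource usage per time slot:
  t=0: active resources = [2], total = 2
  t=1: active resources = [2, 4, 2], total = 8
  t=2: active resources = [2, 4, 2], total = 8
  t=3: active resources = [2, 6, 4, 2], total = 14
  t=4: active resources = [2, 6, 4, 2], total = 14
  t=5: active resources = [6, 2], total = 8
  t=6: active resources = [6], total = 6
  t=7: active resources = [6], total = 6
  t=8: active resources = [4, 6], total = 10
  t=9: active resources = [4, 6], total = 10
  t=10: active resources = [6], total = 6
  t=11: active resources = [6], total = 6
  t=12: active resources = [6], total = 6
  t=13: active resources = [6], total = 6
Peak resource demand = 14

14


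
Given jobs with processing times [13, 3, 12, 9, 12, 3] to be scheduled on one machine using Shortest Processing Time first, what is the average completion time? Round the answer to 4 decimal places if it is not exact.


Sort jobs by processing time (SPT order): [3, 3, 9, 12, 12, 13]
Compute completion times sequentially:
  Job 1: processing = 3, completes at 3
  Job 2: processing = 3, completes at 6
  Job 3: processing = 9, completes at 15
  Job 4: processing = 12, completes at 27
  Job 5: processing = 12, completes at 39
  Job 6: processing = 13, completes at 52
Sum of completion times = 142
Average completion time = 142/6 = 23.6667

23.6667


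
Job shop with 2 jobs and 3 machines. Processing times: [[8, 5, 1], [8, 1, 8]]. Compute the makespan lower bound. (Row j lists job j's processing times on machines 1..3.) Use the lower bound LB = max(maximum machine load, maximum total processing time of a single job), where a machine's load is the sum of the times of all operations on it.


Machine loads:
  Machine 1: 8 + 8 = 16
  Machine 2: 5 + 1 = 6
  Machine 3: 1 + 8 = 9
Max machine load = 16
Job totals:
  Job 1: 14
  Job 2: 17
Max job total = 17
Lower bound = max(16, 17) = 17

17


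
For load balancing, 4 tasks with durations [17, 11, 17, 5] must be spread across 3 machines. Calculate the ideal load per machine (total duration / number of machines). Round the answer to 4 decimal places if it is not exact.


Total processing time = 17 + 11 + 17 + 5 = 50
Number of machines = 3
Ideal balanced load = 50 / 3 = 16.6667

16.6667


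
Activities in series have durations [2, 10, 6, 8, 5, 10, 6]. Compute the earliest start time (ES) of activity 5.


Activity 5 starts after activities 1 through 4 complete.
Predecessor durations: [2, 10, 6, 8]
ES = 2 + 10 + 6 + 8 = 26

26


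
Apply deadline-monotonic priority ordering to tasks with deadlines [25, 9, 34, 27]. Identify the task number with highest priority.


Sort tasks by relative deadline (ascending):
  Task 2: deadline = 9
  Task 1: deadline = 25
  Task 4: deadline = 27
  Task 3: deadline = 34
Priority order (highest first): [2, 1, 4, 3]
Highest priority task = 2

2


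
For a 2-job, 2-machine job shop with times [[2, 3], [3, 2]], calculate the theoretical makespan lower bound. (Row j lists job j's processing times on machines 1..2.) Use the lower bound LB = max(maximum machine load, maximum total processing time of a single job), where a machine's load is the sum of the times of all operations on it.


Machine loads:
  Machine 1: 2 + 3 = 5
  Machine 2: 3 + 2 = 5
Max machine load = 5
Job totals:
  Job 1: 5
  Job 2: 5
Max job total = 5
Lower bound = max(5, 5) = 5

5


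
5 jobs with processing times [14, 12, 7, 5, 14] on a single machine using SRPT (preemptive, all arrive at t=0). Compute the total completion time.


Since all jobs arrive at t=0, SRPT equals SPT ordering.
SPT order: [5, 7, 12, 14, 14]
Completion times:
  Job 1: p=5, C=5
  Job 2: p=7, C=12
  Job 3: p=12, C=24
  Job 4: p=14, C=38
  Job 5: p=14, C=52
Total completion time = 5 + 12 + 24 + 38 + 52 = 131

131


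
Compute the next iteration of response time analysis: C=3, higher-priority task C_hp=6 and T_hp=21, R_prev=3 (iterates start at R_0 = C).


R_next = C + ceil(R_prev / T_hp) * C_hp
ceil(3 / 21) = ceil(0.1429) = 1
Interference = 1 * 6 = 6
R_next = 3 + 6 = 9

9


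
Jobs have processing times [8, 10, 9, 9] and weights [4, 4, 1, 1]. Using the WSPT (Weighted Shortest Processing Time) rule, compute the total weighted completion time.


Compute p/w ratios and sort ascending (WSPT): [(8, 4), (10, 4), (9, 1), (9, 1)]
Compute weighted completion times:
  Job (p=8,w=4): C=8, w*C=4*8=32
  Job (p=10,w=4): C=18, w*C=4*18=72
  Job (p=9,w=1): C=27, w*C=1*27=27
  Job (p=9,w=1): C=36, w*C=1*36=36
Total weighted completion time = 167

167


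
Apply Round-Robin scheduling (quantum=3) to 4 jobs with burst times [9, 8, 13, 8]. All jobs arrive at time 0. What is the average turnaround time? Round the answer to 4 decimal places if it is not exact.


Time quantum = 3
Execution trace:
  J1 runs 3 units, time = 3
  J2 runs 3 units, time = 6
  J3 runs 3 units, time = 9
  J4 runs 3 units, time = 12
  J1 runs 3 units, time = 15
  J2 runs 3 units, time = 18
  J3 runs 3 units, time = 21
  J4 runs 3 units, time = 24
  J1 runs 3 units, time = 27
  J2 runs 2 units, time = 29
  J3 runs 3 units, time = 32
  J4 runs 2 units, time = 34
  J3 runs 3 units, time = 37
  J3 runs 1 units, time = 38
Finish times: [27, 29, 38, 34]
Average turnaround = 128/4 = 32.0

32.0


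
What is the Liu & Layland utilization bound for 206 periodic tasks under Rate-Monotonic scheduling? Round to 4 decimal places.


Compute 2^(1/206) = 1.0033704594
Subtract 1: 1.0033704594 - 1 = 0.0033704594
Multiply by n: 206 * 0.0033704594 = 0.6943146364
Round to 4 dp: 0.6943

0.6943


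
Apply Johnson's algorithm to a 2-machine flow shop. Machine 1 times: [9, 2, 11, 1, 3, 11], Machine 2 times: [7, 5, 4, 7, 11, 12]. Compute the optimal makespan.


Apply Johnson's rule:
  Group 1 (a <= b): [(4, 1, 7), (2, 2, 5), (5, 3, 11), (6, 11, 12)]
  Group 2 (a > b): [(1, 9, 7), (3, 11, 4)]
Optimal job order: [4, 2, 5, 6, 1, 3]
Schedule:
  Job 4: M1 done at 1, M2 done at 8
  Job 2: M1 done at 3, M2 done at 13
  Job 5: M1 done at 6, M2 done at 24
  Job 6: M1 done at 17, M2 done at 36
  Job 1: M1 done at 26, M2 done at 43
  Job 3: M1 done at 37, M2 done at 47
Makespan = 47

47


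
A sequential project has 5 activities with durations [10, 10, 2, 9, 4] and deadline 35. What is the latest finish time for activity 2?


LF(activity 2) = deadline - sum of successor durations
Successors: activities 3 through 5 with durations [2, 9, 4]
Sum of successor durations = 15
LF = 35 - 15 = 20

20


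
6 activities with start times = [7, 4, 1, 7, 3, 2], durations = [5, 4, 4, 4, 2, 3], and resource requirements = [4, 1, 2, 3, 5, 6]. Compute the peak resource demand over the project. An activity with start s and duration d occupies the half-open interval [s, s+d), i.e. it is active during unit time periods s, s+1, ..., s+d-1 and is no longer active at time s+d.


Each activity i is active on [start_i, start_i + duration_i).
Compute total resource usage per time slot:
  t=0: active resources = [], total = 0
  t=1: active resources = [2], total = 2
  t=2: active resources = [2, 6], total = 8
  t=3: active resources = [2, 5, 6], total = 13
  t=4: active resources = [1, 2, 5, 6], total = 14
  t=5: active resources = [1], total = 1
  t=6: active resources = [1], total = 1
  t=7: active resources = [4, 1, 3], total = 8
  t=8: active resources = [4, 3], total = 7
  t=9: active resources = [4, 3], total = 7
  t=10: active resources = [4, 3], total = 7
  t=11: active resources = [4], total = 4
Peak resource demand = 14

14


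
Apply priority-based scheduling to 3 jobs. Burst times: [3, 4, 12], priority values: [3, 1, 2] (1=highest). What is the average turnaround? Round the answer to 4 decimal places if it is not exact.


Sort by priority (ascending = highest first):
Order: [(1, 4), (2, 12), (3, 3)]
Completion times:
  Priority 1, burst=4, C=4
  Priority 2, burst=12, C=16
  Priority 3, burst=3, C=19
Average turnaround = 39/3 = 13.0

13.0


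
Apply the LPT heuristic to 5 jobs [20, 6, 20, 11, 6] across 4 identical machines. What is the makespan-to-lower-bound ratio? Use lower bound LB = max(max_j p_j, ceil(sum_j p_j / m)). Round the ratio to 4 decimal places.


LPT order: [20, 20, 11, 6, 6]
Machine loads after assignment: [20, 20, 11, 12]
LPT makespan = 20
Lower bound = max(max_job, ceil(total/4)) = max(20, 16) = 20
Ratio = 20 / 20 = 1.0

1.0


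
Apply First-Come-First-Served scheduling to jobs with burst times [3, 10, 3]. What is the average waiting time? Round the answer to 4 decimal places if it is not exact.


FCFS order (as given): [3, 10, 3]
Waiting times:
  Job 1: wait = 0
  Job 2: wait = 3
  Job 3: wait = 13
Sum of waiting times = 16
Average waiting time = 16/3 = 5.3333

5.3333


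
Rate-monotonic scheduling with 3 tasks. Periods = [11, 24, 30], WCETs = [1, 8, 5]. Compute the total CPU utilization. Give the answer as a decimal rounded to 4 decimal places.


Compute individual utilizations (exact fractions):
  Task 1: C/T = 1/11 (approx. 0.0909)
  Task 2: C/T = 8/24 = 1/3 (approx. 0.3333)
  Task 3: C/T = 5/30 = 1/6 (approx. 0.1667)
Total utilization U = 1/11 + 1/3 + 1/6 = 13/22
Rounded to 4 decimal places: U = 0.5909
RM (Liu & Layland) bound for 3 tasks = 0.779763; compare with U = 13/22 (approx. 0.590909)
U <= bound, so schedulable by RM sufficient condition.

0.5909


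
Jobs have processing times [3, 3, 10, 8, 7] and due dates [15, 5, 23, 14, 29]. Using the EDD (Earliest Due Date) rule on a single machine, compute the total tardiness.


Sort by due date (EDD order): [(3, 5), (8, 14), (3, 15), (10, 23), (7, 29)]
Compute completion times and tardiness:
  Job 1: p=3, d=5, C=3, tardiness=max(0,3-5)=0
  Job 2: p=8, d=14, C=11, tardiness=max(0,11-14)=0
  Job 3: p=3, d=15, C=14, tardiness=max(0,14-15)=0
  Job 4: p=10, d=23, C=24, tardiness=max(0,24-23)=1
  Job 5: p=7, d=29, C=31, tardiness=max(0,31-29)=2
Total tardiness = 3

3


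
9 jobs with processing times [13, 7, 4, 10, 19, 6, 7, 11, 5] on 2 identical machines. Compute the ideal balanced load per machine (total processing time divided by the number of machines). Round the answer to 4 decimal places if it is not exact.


Total processing time = 13 + 7 + 4 + 10 + 19 + 6 + 7 + 11 + 5 = 82
Number of machines = 2
Ideal balanced load = 82 / 2 = 41.0

41.0


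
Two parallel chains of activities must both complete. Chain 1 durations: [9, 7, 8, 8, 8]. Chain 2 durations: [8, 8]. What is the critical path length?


Path A total = 9 + 7 + 8 + 8 + 8 = 40
Path B total = 8 + 8 = 16
Critical path = longest path = max(40, 16) = 40

40


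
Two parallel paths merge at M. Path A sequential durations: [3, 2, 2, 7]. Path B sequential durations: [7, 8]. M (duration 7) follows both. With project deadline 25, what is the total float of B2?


Forward pass: ES(B2) = sum of predecessors on chain B = 7
EF = ES + duration = 7 + 8 = 15
Backward pass: LF(M) = deadline = 25; LS(M) = 25 - 7 = 18
LF(B2) = LS(M) - sum(successors on chain B) = 18 - 0 = 18
LS = LF - duration = 18 - 8 = 10
Total float = LS - ES = 10 - 7 = 3

3


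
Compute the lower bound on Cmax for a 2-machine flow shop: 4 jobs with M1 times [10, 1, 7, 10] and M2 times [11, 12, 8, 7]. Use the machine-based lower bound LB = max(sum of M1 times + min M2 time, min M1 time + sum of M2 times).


LB1 = sum(M1 times) + min(M2 times) = 28 + 7 = 35
LB2 = min(M1 times) + sum(M2 times) = 1 + 38 = 39
Lower bound = max(LB1, LB2) = max(35, 39) = 39

39


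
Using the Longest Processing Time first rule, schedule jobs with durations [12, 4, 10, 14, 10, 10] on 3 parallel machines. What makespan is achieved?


Sort jobs in decreasing order (LPT): [14, 12, 10, 10, 10, 4]
Assign each job to the least loaded machine:
  Machine 1: jobs [14, 4], load = 18
  Machine 2: jobs [12, 10], load = 22
  Machine 3: jobs [10, 10], load = 20
Makespan = max load = 22

22


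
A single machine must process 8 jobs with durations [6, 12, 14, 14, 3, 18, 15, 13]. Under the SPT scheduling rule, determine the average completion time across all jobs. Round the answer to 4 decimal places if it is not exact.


Sort jobs by processing time (SPT order): [3, 6, 12, 13, 14, 14, 15, 18]
Compute completion times sequentially:
  Job 1: processing = 3, completes at 3
  Job 2: processing = 6, completes at 9
  Job 3: processing = 12, completes at 21
  Job 4: processing = 13, completes at 34
  Job 5: processing = 14, completes at 48
  Job 6: processing = 14, completes at 62
  Job 7: processing = 15, completes at 77
  Job 8: processing = 18, completes at 95
Sum of completion times = 349
Average completion time = 349/8 = 43.625

43.625


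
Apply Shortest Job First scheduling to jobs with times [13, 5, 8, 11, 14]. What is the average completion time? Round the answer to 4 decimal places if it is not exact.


SJF order (ascending): [5, 8, 11, 13, 14]
Completion times:
  Job 1: burst=5, C=5
  Job 2: burst=8, C=13
  Job 3: burst=11, C=24
  Job 4: burst=13, C=37
  Job 5: burst=14, C=51
Average completion = 130/5 = 26.0

26.0


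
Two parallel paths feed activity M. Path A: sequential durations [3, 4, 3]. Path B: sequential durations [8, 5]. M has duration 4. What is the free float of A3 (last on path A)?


ES(A3) = sum of predecessors on chain A = 7
EF(A3) = ES + duration = 7 + 3 = 10
Successor of A3 is M. ES(M) = max(sum(A), sum(B)) = max(10, 13) = 13
Free float = ES(successor) - EF(current) = 13 - 10 = 3

3


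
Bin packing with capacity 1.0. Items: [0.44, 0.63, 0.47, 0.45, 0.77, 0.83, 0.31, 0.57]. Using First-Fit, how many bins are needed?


Place items sequentially using First-Fit:
  Item 0.44 -> new Bin 1
  Item 0.63 -> new Bin 2
  Item 0.47 -> Bin 1 (now 0.91)
  Item 0.45 -> new Bin 3
  Item 0.77 -> new Bin 4
  Item 0.83 -> new Bin 5
  Item 0.31 -> Bin 2 (now 0.94)
  Item 0.57 -> new Bin 6
Total bins used = 6

6


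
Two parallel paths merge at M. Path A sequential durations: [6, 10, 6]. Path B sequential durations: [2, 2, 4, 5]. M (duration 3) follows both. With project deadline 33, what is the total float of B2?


Forward pass: ES(B2) = sum of predecessors on chain B = 2
EF = ES + duration = 2 + 2 = 4
Backward pass: LF(M) = deadline = 33; LS(M) = 33 - 3 = 30
LF(B2) = LS(M) - sum(successors on chain B) = 30 - 9 = 21
LS = LF - duration = 21 - 2 = 19
Total float = LS - ES = 19 - 2 = 17

17


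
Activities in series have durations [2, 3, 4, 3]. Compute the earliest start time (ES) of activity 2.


Activity 2 starts after activities 1 through 1 complete.
Predecessor durations: [2]
ES = 2 = 2

2


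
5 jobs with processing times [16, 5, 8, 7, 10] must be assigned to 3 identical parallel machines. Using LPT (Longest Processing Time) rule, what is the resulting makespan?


Sort jobs in decreasing order (LPT): [16, 10, 8, 7, 5]
Assign each job to the least loaded machine:
  Machine 1: jobs [16], load = 16
  Machine 2: jobs [10, 5], load = 15
  Machine 3: jobs [8, 7], load = 15
Makespan = max load = 16

16


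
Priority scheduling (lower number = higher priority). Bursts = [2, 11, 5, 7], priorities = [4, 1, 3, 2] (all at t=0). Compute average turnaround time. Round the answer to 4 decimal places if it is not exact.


Sort by priority (ascending = highest first):
Order: [(1, 11), (2, 7), (3, 5), (4, 2)]
Completion times:
  Priority 1, burst=11, C=11
  Priority 2, burst=7, C=18
  Priority 3, burst=5, C=23
  Priority 4, burst=2, C=25
Average turnaround = 77/4 = 19.25

19.25


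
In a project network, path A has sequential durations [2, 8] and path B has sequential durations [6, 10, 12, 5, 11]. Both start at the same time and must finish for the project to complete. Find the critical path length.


Path A total = 2 + 8 = 10
Path B total = 6 + 10 + 12 + 5 + 11 = 44
Critical path = longest path = max(10, 44) = 44

44


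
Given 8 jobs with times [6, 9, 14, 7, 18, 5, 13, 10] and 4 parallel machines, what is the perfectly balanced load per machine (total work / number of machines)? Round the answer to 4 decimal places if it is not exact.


Total processing time = 6 + 9 + 14 + 7 + 18 + 5 + 13 + 10 = 82
Number of machines = 4
Ideal balanced load = 82 / 4 = 20.5

20.5


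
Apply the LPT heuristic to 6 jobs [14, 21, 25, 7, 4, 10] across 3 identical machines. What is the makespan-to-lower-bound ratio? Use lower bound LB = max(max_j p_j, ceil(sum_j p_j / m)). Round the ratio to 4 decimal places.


LPT order: [25, 21, 14, 10, 7, 4]
Machine loads after assignment: [25, 28, 28]
LPT makespan = 28
Lower bound = max(max_job, ceil(total/3)) = max(25, 27) = 27
Ratio = 28 / 27 = 1.037

1.037


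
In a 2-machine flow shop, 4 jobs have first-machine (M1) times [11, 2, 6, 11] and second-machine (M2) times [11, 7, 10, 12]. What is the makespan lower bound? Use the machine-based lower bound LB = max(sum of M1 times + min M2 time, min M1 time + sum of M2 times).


LB1 = sum(M1 times) + min(M2 times) = 30 + 7 = 37
LB2 = min(M1 times) + sum(M2 times) = 2 + 40 = 42
Lower bound = max(LB1, LB2) = max(37, 42) = 42

42


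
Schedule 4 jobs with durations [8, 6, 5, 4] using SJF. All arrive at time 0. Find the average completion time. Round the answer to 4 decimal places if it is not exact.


SJF order (ascending): [4, 5, 6, 8]
Completion times:
  Job 1: burst=4, C=4
  Job 2: burst=5, C=9
  Job 3: burst=6, C=15
  Job 4: burst=8, C=23
Average completion = 51/4 = 12.75

12.75


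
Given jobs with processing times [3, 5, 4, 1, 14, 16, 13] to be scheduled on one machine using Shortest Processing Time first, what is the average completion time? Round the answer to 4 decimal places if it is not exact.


Sort jobs by processing time (SPT order): [1, 3, 4, 5, 13, 14, 16]
Compute completion times sequentially:
  Job 1: processing = 1, completes at 1
  Job 2: processing = 3, completes at 4
  Job 3: processing = 4, completes at 8
  Job 4: processing = 5, completes at 13
  Job 5: processing = 13, completes at 26
  Job 6: processing = 14, completes at 40
  Job 7: processing = 16, completes at 56
Sum of completion times = 148
Average completion time = 148/7 = 21.1429

21.1429


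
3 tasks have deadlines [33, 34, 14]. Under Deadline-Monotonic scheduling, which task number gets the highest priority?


Sort tasks by relative deadline (ascending):
  Task 3: deadline = 14
  Task 1: deadline = 33
  Task 2: deadline = 34
Priority order (highest first): [3, 1, 2]
Highest priority task = 3

3
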